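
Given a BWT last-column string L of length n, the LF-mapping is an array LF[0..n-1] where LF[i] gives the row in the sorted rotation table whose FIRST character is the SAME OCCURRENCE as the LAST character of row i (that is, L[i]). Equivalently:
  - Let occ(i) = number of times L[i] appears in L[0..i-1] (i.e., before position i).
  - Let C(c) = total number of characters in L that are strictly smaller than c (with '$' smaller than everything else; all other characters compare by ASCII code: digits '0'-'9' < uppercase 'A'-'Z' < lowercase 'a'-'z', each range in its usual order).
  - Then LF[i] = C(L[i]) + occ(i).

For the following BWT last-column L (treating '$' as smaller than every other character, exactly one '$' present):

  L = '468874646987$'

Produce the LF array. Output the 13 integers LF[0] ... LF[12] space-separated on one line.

Answer: 1 4 9 10 7 2 5 3 6 12 11 8 0

Derivation:
Char counts: '$':1, '4':3, '6':3, '7':2, '8':3, '9':1
C (first-col start): C('$')=0, C('4')=1, C('6')=4, C('7')=7, C('8')=9, C('9')=12
L[0]='4': occ=0, LF[0]=C('4')+0=1+0=1
L[1]='6': occ=0, LF[1]=C('6')+0=4+0=4
L[2]='8': occ=0, LF[2]=C('8')+0=9+0=9
L[3]='8': occ=1, LF[3]=C('8')+1=9+1=10
L[4]='7': occ=0, LF[4]=C('7')+0=7+0=7
L[5]='4': occ=1, LF[5]=C('4')+1=1+1=2
L[6]='6': occ=1, LF[6]=C('6')+1=4+1=5
L[7]='4': occ=2, LF[7]=C('4')+2=1+2=3
L[8]='6': occ=2, LF[8]=C('6')+2=4+2=6
L[9]='9': occ=0, LF[9]=C('9')+0=12+0=12
L[10]='8': occ=2, LF[10]=C('8')+2=9+2=11
L[11]='7': occ=1, LF[11]=C('7')+1=7+1=8
L[12]='$': occ=0, LF[12]=C('$')+0=0+0=0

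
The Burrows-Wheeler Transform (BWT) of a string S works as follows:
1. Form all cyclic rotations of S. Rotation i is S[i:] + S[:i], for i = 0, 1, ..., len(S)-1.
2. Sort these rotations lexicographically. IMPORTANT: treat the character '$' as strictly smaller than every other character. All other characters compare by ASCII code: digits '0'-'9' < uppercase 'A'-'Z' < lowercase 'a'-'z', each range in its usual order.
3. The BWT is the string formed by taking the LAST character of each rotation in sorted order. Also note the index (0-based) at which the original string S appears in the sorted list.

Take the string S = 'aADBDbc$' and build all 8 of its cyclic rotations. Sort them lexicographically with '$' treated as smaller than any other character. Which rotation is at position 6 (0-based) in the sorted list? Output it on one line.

Answer: bc$aADBD

Derivation:
All 8 rotations (rotation i = S[i:]+S[:i]):
  rot[0] = aADBDbc$
  rot[1] = ADBDbc$a
  rot[2] = DBDbc$aA
  rot[3] = BDbc$aAD
  rot[4] = Dbc$aADB
  rot[5] = bc$aADBD
  rot[6] = c$aADBDb
  rot[7] = $aADBDbc
Sorted (with $ < everything):
  sorted[0] = $aADBDbc
  sorted[1] = ADBDbc$a
  sorted[2] = BDbc$aAD
  sorted[3] = DBDbc$aA
  sorted[4] = Dbc$aADB
  sorted[5] = aADBDbc$
  sorted[6] = bc$aADBD
  sorted[7] = c$aADBDb
sorted[6] = bc$aADBD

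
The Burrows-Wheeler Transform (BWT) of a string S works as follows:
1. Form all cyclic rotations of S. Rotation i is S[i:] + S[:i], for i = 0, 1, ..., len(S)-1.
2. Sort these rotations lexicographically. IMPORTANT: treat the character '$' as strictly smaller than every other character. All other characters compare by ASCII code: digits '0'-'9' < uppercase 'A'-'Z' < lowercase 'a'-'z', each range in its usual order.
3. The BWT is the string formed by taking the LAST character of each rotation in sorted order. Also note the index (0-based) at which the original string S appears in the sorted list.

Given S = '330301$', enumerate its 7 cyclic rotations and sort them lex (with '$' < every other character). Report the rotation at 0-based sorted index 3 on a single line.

Answer: 1$33030

Derivation:
All 7 rotations (rotation i = S[i:]+S[:i]):
  rot[0] = 330301$
  rot[1] = 30301$3
  rot[2] = 0301$33
  rot[3] = 301$330
  rot[4] = 01$3303
  rot[5] = 1$33030
  rot[6] = $330301
Sorted (with $ < everything):
  sorted[0] = $330301
  sorted[1] = 01$3303
  sorted[2] = 0301$33
  sorted[3] = 1$33030
  sorted[4] = 301$330
  sorted[5] = 30301$3
  sorted[6] = 330301$
sorted[3] = 1$33030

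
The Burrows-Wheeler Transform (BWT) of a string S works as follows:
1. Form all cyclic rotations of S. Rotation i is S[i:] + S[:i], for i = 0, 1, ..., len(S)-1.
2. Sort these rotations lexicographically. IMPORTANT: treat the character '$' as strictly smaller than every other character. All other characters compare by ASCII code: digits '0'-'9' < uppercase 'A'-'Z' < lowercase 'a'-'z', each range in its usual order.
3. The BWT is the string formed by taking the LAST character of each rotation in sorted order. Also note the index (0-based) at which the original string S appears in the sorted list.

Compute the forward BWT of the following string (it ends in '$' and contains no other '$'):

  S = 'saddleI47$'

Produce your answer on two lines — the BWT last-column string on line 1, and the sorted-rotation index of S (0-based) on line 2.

Answer: 7I4esadld$
9

Derivation:
All 10 rotations (rotation i = S[i:]+S[:i]):
  rot[0] = saddleI47$
  rot[1] = addleI47$s
  rot[2] = ddleI47$sa
  rot[3] = dleI47$sad
  rot[4] = leI47$sadd
  rot[5] = eI47$saddl
  rot[6] = I47$saddle
  rot[7] = 47$saddleI
  rot[8] = 7$saddleI4
  rot[9] = $saddleI47
Sorted (with $ < everything):
  sorted[0] = $saddleI47  (last char: '7')
  sorted[1] = 47$saddleI  (last char: 'I')
  sorted[2] = 7$saddleI4  (last char: '4')
  sorted[3] = I47$saddle  (last char: 'e')
  sorted[4] = addleI47$s  (last char: 's')
  sorted[5] = ddleI47$sa  (last char: 'a')
  sorted[6] = dleI47$sad  (last char: 'd')
  sorted[7] = eI47$saddl  (last char: 'l')
  sorted[8] = leI47$sadd  (last char: 'd')
  sorted[9] = saddleI47$  (last char: '$')
Last column: 7I4esadld$
Original string S is at sorted index 9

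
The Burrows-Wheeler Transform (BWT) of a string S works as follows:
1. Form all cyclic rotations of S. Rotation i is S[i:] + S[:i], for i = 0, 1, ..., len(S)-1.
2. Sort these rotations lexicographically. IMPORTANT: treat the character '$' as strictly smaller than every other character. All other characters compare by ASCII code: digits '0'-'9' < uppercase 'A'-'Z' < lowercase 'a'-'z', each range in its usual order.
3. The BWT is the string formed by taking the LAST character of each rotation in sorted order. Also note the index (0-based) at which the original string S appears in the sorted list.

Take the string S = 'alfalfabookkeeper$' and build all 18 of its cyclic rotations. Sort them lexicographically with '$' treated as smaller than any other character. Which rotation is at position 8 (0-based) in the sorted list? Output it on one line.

All 18 rotations (rotation i = S[i:]+S[:i]):
  rot[0] = alfalfabookkeeper$
  rot[1] = lfalfabookkeeper$a
  rot[2] = falfabookkeeper$al
  rot[3] = alfabookkeeper$alf
  rot[4] = lfabookkeeper$alfa
  rot[5] = fabookkeeper$alfal
  rot[6] = abookkeeper$alfalf
  rot[7] = bookkeeper$alfalfa
  rot[8] = ookkeeper$alfalfab
  rot[9] = okkeeper$alfalfabo
  rot[10] = kkeeper$alfalfaboo
  rot[11] = keeper$alfalfabook
  rot[12] = eeper$alfalfabookk
  rot[13] = eper$alfalfabookke
  rot[14] = per$alfalfabookkee
  rot[15] = er$alfalfabookkeep
  rot[16] = r$alfalfabookkeepe
  rot[17] = $alfalfabookkeeper
Sorted (with $ < everything):
  sorted[0] = $alfalfabookkeeper
  sorted[1] = abookkeeper$alfalf
  sorted[2] = alfabookkeeper$alf
  sorted[3] = alfalfabookkeeper$
  sorted[4] = bookkeeper$alfalfa
  sorted[5] = eeper$alfalfabookk
  sorted[6] = eper$alfalfabookke
  sorted[7] = er$alfalfabookkeep
  sorted[8] = fabookkeeper$alfal
  sorted[9] = falfabookkeeper$al
  sorted[10] = keeper$alfalfabook
  sorted[11] = kkeeper$alfalfaboo
  sorted[12] = lfabookkeeper$alfa
  sorted[13] = lfalfabookkeeper$a
  sorted[14] = okkeeper$alfalfabo
  sorted[15] = ookkeeper$alfalfab
  sorted[16] = per$alfalfabookkee
  sorted[17] = r$alfalfabookkeepe
sorted[8] = fabookkeeper$alfal

Answer: fabookkeeper$alfal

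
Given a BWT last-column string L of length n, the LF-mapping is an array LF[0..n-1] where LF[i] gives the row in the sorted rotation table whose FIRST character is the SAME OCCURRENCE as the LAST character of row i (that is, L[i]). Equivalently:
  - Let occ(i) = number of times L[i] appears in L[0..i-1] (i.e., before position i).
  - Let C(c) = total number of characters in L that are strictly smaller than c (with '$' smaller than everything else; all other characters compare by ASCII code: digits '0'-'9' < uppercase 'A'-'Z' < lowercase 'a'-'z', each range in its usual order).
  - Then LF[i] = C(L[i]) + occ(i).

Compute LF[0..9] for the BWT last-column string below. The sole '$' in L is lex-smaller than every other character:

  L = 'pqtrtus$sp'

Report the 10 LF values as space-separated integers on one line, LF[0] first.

Answer: 1 3 7 4 8 9 5 0 6 2

Derivation:
Char counts: '$':1, 'p':2, 'q':1, 'r':1, 's':2, 't':2, 'u':1
C (first-col start): C('$')=0, C('p')=1, C('q')=3, C('r')=4, C('s')=5, C('t')=7, C('u')=9
L[0]='p': occ=0, LF[0]=C('p')+0=1+0=1
L[1]='q': occ=0, LF[1]=C('q')+0=3+0=3
L[2]='t': occ=0, LF[2]=C('t')+0=7+0=7
L[3]='r': occ=0, LF[3]=C('r')+0=4+0=4
L[4]='t': occ=1, LF[4]=C('t')+1=7+1=8
L[5]='u': occ=0, LF[5]=C('u')+0=9+0=9
L[6]='s': occ=0, LF[6]=C('s')+0=5+0=5
L[7]='$': occ=0, LF[7]=C('$')+0=0+0=0
L[8]='s': occ=1, LF[8]=C('s')+1=5+1=6
L[9]='p': occ=1, LF[9]=C('p')+1=1+1=2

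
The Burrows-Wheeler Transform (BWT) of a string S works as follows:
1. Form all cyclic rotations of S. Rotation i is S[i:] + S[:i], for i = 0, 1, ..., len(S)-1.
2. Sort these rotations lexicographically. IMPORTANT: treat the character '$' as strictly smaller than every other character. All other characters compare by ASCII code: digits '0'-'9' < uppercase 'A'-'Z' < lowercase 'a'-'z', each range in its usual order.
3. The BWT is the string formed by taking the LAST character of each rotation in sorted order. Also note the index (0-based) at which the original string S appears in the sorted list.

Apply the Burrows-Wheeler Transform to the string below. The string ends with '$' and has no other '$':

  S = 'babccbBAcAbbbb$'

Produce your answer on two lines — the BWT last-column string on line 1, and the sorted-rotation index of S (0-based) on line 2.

All 15 rotations (rotation i = S[i:]+S[:i]):
  rot[0] = babccbBAcAbbbb$
  rot[1] = abccbBAcAbbbb$b
  rot[2] = bccbBAcAbbbb$ba
  rot[3] = ccbBAcAbbbb$bab
  rot[4] = cbBAcAbbbb$babc
  rot[5] = bBAcAbbbb$babcc
  rot[6] = BAcAbbbb$babccb
  rot[7] = AcAbbbb$babccbB
  rot[8] = cAbbbb$babccbBA
  rot[9] = Abbbb$babccbBAc
  rot[10] = bbbb$babccbBAcA
  rot[11] = bbb$babccbBAcAb
  rot[12] = bb$babccbBAcAbb
  rot[13] = b$babccbBAcAbbb
  rot[14] = $babccbBAcAbbbb
Sorted (with $ < everything):
  sorted[0] = $babccbBAcAbbbb  (last char: 'b')
  sorted[1] = Abbbb$babccbBAc  (last char: 'c')
  sorted[2] = AcAbbbb$babccbB  (last char: 'B')
  sorted[3] = BAcAbbbb$babccb  (last char: 'b')
  sorted[4] = abccbBAcAbbbb$b  (last char: 'b')
  sorted[5] = b$babccbBAcAbbb  (last char: 'b')
  sorted[6] = bBAcAbbbb$babcc  (last char: 'c')
  sorted[7] = babccbBAcAbbbb$  (last char: '$')
  sorted[8] = bb$babccbBAcAbb  (last char: 'b')
  sorted[9] = bbb$babccbBAcAb  (last char: 'b')
  sorted[10] = bbbb$babccbBAcA  (last char: 'A')
  sorted[11] = bccbBAcAbbbb$ba  (last char: 'a')
  sorted[12] = cAbbbb$babccbBA  (last char: 'A')
  sorted[13] = cbBAcAbbbb$babc  (last char: 'c')
  sorted[14] = ccbBAcAbbbb$bab  (last char: 'b')
Last column: bcBbbbc$bbAaAcb
Original string S is at sorted index 7

Answer: bcBbbbc$bbAaAcb
7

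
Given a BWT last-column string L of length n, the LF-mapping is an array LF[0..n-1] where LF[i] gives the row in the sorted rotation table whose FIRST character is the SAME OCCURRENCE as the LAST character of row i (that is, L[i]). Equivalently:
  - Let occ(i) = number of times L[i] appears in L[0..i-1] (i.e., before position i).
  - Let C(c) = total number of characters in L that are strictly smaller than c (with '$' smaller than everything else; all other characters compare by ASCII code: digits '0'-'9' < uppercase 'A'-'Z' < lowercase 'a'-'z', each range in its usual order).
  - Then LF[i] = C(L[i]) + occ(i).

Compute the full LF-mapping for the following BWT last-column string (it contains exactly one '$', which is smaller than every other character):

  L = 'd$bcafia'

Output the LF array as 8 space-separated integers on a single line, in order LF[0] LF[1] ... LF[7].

Answer: 5 0 3 4 1 6 7 2

Derivation:
Char counts: '$':1, 'a':2, 'b':1, 'c':1, 'd':1, 'f':1, 'i':1
C (first-col start): C('$')=0, C('a')=1, C('b')=3, C('c')=4, C('d')=5, C('f')=6, C('i')=7
L[0]='d': occ=0, LF[0]=C('d')+0=5+0=5
L[1]='$': occ=0, LF[1]=C('$')+0=0+0=0
L[2]='b': occ=0, LF[2]=C('b')+0=3+0=3
L[3]='c': occ=0, LF[3]=C('c')+0=4+0=4
L[4]='a': occ=0, LF[4]=C('a')+0=1+0=1
L[5]='f': occ=0, LF[5]=C('f')+0=6+0=6
L[6]='i': occ=0, LF[6]=C('i')+0=7+0=7
L[7]='a': occ=1, LF[7]=C('a')+1=1+1=2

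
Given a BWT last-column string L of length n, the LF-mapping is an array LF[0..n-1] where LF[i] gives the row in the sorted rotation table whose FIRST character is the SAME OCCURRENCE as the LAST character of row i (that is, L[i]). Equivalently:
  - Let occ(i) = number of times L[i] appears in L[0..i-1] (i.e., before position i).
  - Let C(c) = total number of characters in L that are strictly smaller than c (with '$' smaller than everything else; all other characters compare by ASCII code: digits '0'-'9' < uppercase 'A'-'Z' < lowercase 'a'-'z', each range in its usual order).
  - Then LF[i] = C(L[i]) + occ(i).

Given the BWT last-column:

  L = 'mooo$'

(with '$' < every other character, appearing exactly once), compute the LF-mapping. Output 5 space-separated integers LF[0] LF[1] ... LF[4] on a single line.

Char counts: '$':1, 'm':1, 'o':3
C (first-col start): C('$')=0, C('m')=1, C('o')=2
L[0]='m': occ=0, LF[0]=C('m')+0=1+0=1
L[1]='o': occ=0, LF[1]=C('o')+0=2+0=2
L[2]='o': occ=1, LF[2]=C('o')+1=2+1=3
L[3]='o': occ=2, LF[3]=C('o')+2=2+2=4
L[4]='$': occ=0, LF[4]=C('$')+0=0+0=0

Answer: 1 2 3 4 0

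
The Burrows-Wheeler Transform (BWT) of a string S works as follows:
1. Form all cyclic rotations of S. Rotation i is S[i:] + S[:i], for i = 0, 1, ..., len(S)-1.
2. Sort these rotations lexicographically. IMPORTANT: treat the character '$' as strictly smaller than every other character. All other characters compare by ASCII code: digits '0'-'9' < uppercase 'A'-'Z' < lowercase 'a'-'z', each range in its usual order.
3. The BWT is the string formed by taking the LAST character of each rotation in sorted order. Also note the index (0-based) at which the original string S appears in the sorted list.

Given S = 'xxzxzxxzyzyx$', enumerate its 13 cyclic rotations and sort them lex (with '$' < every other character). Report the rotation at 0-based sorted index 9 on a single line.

Answer: zxxzyzyx$xxzx

Derivation:
All 13 rotations (rotation i = S[i:]+S[:i]):
  rot[0] = xxzxzxxzyzyx$
  rot[1] = xzxzxxzyzyx$x
  rot[2] = zxzxxzyzyx$xx
  rot[3] = xzxxzyzyx$xxz
  rot[4] = zxxzyzyx$xxzx
  rot[5] = xxzyzyx$xxzxz
  rot[6] = xzyzyx$xxzxzx
  rot[7] = zyzyx$xxzxzxx
  rot[8] = yzyx$xxzxzxxz
  rot[9] = zyx$xxzxzxxzy
  rot[10] = yx$xxzxzxxzyz
  rot[11] = x$xxzxzxxzyzy
  rot[12] = $xxzxzxxzyzyx
Sorted (with $ < everything):
  sorted[0] = $xxzxzxxzyzyx
  sorted[1] = x$xxzxzxxzyzy
  sorted[2] = xxzxzxxzyzyx$
  sorted[3] = xxzyzyx$xxzxz
  sorted[4] = xzxxzyzyx$xxz
  sorted[5] = xzxzxxzyzyx$x
  sorted[6] = xzyzyx$xxzxzx
  sorted[7] = yx$xxzxzxxzyz
  sorted[8] = yzyx$xxzxzxxz
  sorted[9] = zxxzyzyx$xxzx
  sorted[10] = zxzxxzyzyx$xx
  sorted[11] = zyx$xxzxzxxzy
  sorted[12] = zyzyx$xxzxzxx
sorted[9] = zxxzyzyx$xxzx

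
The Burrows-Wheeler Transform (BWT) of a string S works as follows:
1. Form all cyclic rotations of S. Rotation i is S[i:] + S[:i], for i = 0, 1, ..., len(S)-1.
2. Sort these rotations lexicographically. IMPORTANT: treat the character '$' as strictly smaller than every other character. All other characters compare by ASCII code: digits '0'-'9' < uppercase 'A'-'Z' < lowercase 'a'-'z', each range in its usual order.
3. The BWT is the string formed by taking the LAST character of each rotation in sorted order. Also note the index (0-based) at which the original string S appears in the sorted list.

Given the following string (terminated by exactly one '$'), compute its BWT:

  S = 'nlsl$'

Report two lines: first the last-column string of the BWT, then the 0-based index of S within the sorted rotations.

Answer: lsn$l
3

Derivation:
All 5 rotations (rotation i = S[i:]+S[:i]):
  rot[0] = nlsl$
  rot[1] = lsl$n
  rot[2] = sl$nl
  rot[3] = l$nls
  rot[4] = $nlsl
Sorted (with $ < everything):
  sorted[0] = $nlsl  (last char: 'l')
  sorted[1] = l$nls  (last char: 's')
  sorted[2] = lsl$n  (last char: 'n')
  sorted[3] = nlsl$  (last char: '$')
  sorted[4] = sl$nl  (last char: 'l')
Last column: lsn$l
Original string S is at sorted index 3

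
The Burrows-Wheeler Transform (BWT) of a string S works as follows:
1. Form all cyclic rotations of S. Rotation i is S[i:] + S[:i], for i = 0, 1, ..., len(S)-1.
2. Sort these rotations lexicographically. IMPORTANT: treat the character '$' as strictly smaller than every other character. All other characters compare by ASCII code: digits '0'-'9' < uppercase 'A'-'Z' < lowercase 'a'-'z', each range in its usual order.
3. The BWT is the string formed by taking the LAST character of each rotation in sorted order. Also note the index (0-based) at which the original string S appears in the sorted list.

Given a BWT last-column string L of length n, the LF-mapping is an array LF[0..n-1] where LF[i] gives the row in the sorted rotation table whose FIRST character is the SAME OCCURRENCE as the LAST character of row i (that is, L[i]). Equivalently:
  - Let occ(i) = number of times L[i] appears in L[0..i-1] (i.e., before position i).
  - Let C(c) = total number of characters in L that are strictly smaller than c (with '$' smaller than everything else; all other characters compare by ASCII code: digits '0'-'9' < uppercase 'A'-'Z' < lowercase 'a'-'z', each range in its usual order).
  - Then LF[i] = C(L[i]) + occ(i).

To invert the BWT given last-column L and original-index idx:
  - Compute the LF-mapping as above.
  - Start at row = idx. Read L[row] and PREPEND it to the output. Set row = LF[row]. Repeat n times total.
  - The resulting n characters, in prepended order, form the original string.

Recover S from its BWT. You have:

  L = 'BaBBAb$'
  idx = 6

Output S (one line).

LF mapping: 2 5 3 4 1 6 0
Walk LF starting at row 6, prepending L[row]:
  step 1: row=6, L[6]='$', prepend. Next row=LF[6]=0
  step 2: row=0, L[0]='B', prepend. Next row=LF[0]=2
  step 3: row=2, L[2]='B', prepend. Next row=LF[2]=3
  step 4: row=3, L[3]='B', prepend. Next row=LF[3]=4
  step 5: row=4, L[4]='A', prepend. Next row=LF[4]=1
  step 6: row=1, L[1]='a', prepend. Next row=LF[1]=5
  step 7: row=5, L[5]='b', prepend. Next row=LF[5]=6
Reversed output: baABBB$

Answer: baABBB$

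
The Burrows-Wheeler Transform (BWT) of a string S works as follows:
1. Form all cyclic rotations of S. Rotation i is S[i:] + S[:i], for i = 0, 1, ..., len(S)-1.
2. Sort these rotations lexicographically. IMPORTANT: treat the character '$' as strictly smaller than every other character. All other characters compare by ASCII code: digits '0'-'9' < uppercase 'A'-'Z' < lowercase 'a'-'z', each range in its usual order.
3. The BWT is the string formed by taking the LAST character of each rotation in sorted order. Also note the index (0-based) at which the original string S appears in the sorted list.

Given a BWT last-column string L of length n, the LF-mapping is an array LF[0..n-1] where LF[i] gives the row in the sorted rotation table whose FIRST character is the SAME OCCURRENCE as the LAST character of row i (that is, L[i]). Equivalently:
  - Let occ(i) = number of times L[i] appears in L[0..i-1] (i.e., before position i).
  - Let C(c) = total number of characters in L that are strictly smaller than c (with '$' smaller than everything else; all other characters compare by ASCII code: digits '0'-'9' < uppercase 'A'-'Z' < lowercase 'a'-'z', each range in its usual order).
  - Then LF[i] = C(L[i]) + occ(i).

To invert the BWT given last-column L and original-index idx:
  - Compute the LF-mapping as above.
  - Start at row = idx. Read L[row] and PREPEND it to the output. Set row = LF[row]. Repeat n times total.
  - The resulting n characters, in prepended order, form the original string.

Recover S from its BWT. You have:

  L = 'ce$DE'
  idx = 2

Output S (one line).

Answer: EeDc$

Derivation:
LF mapping: 3 4 0 1 2
Walk LF starting at row 2, prepending L[row]:
  step 1: row=2, L[2]='$', prepend. Next row=LF[2]=0
  step 2: row=0, L[0]='c', prepend. Next row=LF[0]=3
  step 3: row=3, L[3]='D', prepend. Next row=LF[3]=1
  step 4: row=1, L[1]='e', prepend. Next row=LF[1]=4
  step 5: row=4, L[4]='E', prepend. Next row=LF[4]=2
Reversed output: EeDc$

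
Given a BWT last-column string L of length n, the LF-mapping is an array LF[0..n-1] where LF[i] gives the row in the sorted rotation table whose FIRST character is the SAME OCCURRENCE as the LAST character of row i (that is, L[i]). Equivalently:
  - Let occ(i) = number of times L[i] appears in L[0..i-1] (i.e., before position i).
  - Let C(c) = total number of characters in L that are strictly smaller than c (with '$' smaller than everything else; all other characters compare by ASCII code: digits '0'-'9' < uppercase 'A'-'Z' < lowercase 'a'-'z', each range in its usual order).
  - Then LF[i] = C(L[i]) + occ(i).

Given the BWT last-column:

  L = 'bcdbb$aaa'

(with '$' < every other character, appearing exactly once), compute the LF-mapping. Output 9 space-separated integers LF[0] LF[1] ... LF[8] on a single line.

Answer: 4 7 8 5 6 0 1 2 3

Derivation:
Char counts: '$':1, 'a':3, 'b':3, 'c':1, 'd':1
C (first-col start): C('$')=0, C('a')=1, C('b')=4, C('c')=7, C('d')=8
L[0]='b': occ=0, LF[0]=C('b')+0=4+0=4
L[1]='c': occ=0, LF[1]=C('c')+0=7+0=7
L[2]='d': occ=0, LF[2]=C('d')+0=8+0=8
L[3]='b': occ=1, LF[3]=C('b')+1=4+1=5
L[4]='b': occ=2, LF[4]=C('b')+2=4+2=6
L[5]='$': occ=0, LF[5]=C('$')+0=0+0=0
L[6]='a': occ=0, LF[6]=C('a')+0=1+0=1
L[7]='a': occ=1, LF[7]=C('a')+1=1+1=2
L[8]='a': occ=2, LF[8]=C('a')+2=1+2=3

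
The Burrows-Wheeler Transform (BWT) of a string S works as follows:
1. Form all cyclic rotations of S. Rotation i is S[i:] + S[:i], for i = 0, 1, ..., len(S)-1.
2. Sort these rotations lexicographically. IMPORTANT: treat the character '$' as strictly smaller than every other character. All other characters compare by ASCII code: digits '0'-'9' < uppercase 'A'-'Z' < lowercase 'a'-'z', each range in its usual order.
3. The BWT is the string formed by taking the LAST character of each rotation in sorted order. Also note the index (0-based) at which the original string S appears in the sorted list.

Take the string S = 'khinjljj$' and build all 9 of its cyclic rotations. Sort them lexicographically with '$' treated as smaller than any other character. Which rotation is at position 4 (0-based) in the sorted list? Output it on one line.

All 9 rotations (rotation i = S[i:]+S[:i]):
  rot[0] = khinjljj$
  rot[1] = hinjljj$k
  rot[2] = injljj$kh
  rot[3] = njljj$khi
  rot[4] = jljj$khin
  rot[5] = ljj$khinj
  rot[6] = jj$khinjl
  rot[7] = j$khinjlj
  rot[8] = $khinjljj
Sorted (with $ < everything):
  sorted[0] = $khinjljj
  sorted[1] = hinjljj$k
  sorted[2] = injljj$kh
  sorted[3] = j$khinjlj
  sorted[4] = jj$khinjl
  sorted[5] = jljj$khin
  sorted[6] = khinjljj$
  sorted[7] = ljj$khinj
  sorted[8] = njljj$khi
sorted[4] = jj$khinjl

Answer: jj$khinjl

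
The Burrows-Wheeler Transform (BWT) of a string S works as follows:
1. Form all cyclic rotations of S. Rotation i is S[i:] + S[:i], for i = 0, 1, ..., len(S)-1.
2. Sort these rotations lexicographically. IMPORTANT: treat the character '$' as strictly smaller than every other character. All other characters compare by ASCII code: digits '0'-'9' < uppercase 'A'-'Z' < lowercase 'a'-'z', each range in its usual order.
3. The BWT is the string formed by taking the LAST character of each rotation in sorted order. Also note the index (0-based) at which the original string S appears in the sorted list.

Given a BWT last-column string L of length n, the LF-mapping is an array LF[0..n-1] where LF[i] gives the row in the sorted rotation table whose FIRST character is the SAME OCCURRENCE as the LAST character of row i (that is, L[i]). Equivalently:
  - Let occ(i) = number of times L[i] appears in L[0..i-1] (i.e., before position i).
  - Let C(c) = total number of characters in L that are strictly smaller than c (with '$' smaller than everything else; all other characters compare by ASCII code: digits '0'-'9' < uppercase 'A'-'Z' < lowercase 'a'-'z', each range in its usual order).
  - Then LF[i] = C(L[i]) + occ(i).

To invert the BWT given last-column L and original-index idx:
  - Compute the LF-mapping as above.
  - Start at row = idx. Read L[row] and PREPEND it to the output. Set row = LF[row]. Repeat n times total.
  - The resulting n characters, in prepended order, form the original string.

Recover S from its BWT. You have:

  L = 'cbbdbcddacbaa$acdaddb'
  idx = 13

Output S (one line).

LF mapping: 11 6 7 15 8 12 16 17 1 13 9 2 3 0 4 14 18 5 19 20 10
Walk LF starting at row 13, prepending L[row]:
  step 1: row=13, L[13]='$', prepend. Next row=LF[13]=0
  step 2: row=0, L[0]='c', prepend. Next row=LF[0]=11
  step 3: row=11, L[11]='a', prepend. Next row=LF[11]=2
  step 4: row=2, L[2]='b', prepend. Next row=LF[2]=7
  step 5: row=7, L[7]='d', prepend. Next row=LF[7]=17
  step 6: row=17, L[17]='a', prepend. Next row=LF[17]=5
  step 7: row=5, L[5]='c', prepend. Next row=LF[5]=12
  step 8: row=12, L[12]='a', prepend. Next row=LF[12]=3
  step 9: row=3, L[3]='d', prepend. Next row=LF[3]=15
  step 10: row=15, L[15]='c', prepend. Next row=LF[15]=14
  step 11: row=14, L[14]='a', prepend. Next row=LF[14]=4
  step 12: row=4, L[4]='b', prepend. Next row=LF[4]=8
  step 13: row=8, L[8]='a', prepend. Next row=LF[8]=1
  step 14: row=1, L[1]='b', prepend. Next row=LF[1]=6
  step 15: row=6, L[6]='d', prepend. Next row=LF[6]=16
  step 16: row=16, L[16]='d', prepend. Next row=LF[16]=18
  step 17: row=18, L[18]='d', prepend. Next row=LF[18]=19
  step 18: row=19, L[19]='d', prepend. Next row=LF[19]=20
  step 19: row=20, L[20]='b', prepend. Next row=LF[20]=10
  step 20: row=10, L[10]='b', prepend. Next row=LF[10]=9
  step 21: row=9, L[9]='c', prepend. Next row=LF[9]=13
Reversed output: cbbddddbabacdacadbac$

Answer: cbbddddbabacdacadbac$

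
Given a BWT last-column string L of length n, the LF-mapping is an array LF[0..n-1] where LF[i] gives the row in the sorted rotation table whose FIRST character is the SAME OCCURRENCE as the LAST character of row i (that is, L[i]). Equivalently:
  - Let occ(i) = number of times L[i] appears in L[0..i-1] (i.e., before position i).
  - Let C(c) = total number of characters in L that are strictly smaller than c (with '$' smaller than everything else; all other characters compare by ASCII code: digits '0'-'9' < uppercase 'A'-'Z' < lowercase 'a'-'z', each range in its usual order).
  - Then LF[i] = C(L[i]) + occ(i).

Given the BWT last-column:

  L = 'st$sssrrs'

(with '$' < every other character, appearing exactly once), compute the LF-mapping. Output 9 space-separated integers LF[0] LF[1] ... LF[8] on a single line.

Char counts: '$':1, 'r':2, 's':5, 't':1
C (first-col start): C('$')=0, C('r')=1, C('s')=3, C('t')=8
L[0]='s': occ=0, LF[0]=C('s')+0=3+0=3
L[1]='t': occ=0, LF[1]=C('t')+0=8+0=8
L[2]='$': occ=0, LF[2]=C('$')+0=0+0=0
L[3]='s': occ=1, LF[3]=C('s')+1=3+1=4
L[4]='s': occ=2, LF[4]=C('s')+2=3+2=5
L[5]='s': occ=3, LF[5]=C('s')+3=3+3=6
L[6]='r': occ=0, LF[6]=C('r')+0=1+0=1
L[7]='r': occ=1, LF[7]=C('r')+1=1+1=2
L[8]='s': occ=4, LF[8]=C('s')+4=3+4=7

Answer: 3 8 0 4 5 6 1 2 7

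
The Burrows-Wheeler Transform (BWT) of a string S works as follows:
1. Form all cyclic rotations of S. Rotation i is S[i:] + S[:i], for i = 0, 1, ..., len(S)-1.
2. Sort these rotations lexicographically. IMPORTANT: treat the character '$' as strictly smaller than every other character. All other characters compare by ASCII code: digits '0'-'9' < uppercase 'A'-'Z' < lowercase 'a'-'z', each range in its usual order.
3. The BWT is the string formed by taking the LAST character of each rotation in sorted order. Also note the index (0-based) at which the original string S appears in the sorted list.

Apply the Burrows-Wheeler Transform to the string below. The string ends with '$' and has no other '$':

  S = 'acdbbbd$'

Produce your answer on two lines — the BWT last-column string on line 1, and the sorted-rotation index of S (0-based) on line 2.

All 8 rotations (rotation i = S[i:]+S[:i]):
  rot[0] = acdbbbd$
  rot[1] = cdbbbd$a
  rot[2] = dbbbd$ac
  rot[3] = bbbd$acd
  rot[4] = bbd$acdb
  rot[5] = bd$acdbb
  rot[6] = d$acdbbb
  rot[7] = $acdbbbd
Sorted (with $ < everything):
  sorted[0] = $acdbbbd  (last char: 'd')
  sorted[1] = acdbbbd$  (last char: '$')
  sorted[2] = bbbd$acd  (last char: 'd')
  sorted[3] = bbd$acdb  (last char: 'b')
  sorted[4] = bd$acdbb  (last char: 'b')
  sorted[5] = cdbbbd$a  (last char: 'a')
  sorted[6] = d$acdbbb  (last char: 'b')
  sorted[7] = dbbbd$ac  (last char: 'c')
Last column: d$dbbabc
Original string S is at sorted index 1

Answer: d$dbbabc
1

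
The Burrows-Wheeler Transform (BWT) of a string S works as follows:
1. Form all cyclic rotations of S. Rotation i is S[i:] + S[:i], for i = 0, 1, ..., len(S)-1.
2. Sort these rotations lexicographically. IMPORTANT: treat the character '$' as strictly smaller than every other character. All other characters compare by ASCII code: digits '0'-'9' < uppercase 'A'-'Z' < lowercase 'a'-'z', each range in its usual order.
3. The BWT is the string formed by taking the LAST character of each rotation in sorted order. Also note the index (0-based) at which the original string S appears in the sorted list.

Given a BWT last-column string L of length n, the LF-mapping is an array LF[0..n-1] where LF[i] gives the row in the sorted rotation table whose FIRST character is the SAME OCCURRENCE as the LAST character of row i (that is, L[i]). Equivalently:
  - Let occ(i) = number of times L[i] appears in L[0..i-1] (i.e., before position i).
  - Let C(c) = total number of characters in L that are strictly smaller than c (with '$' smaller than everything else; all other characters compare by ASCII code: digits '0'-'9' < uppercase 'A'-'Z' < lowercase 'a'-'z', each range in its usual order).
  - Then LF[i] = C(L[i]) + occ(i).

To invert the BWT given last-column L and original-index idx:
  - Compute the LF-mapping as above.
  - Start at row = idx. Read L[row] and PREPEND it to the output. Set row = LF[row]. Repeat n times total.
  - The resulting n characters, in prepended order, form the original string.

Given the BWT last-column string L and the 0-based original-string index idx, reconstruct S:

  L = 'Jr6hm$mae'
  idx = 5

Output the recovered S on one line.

LF mapping: 2 8 1 5 6 0 7 3 4
Walk LF starting at row 5, prepending L[row]:
  step 1: row=5, L[5]='$', prepend. Next row=LF[5]=0
  step 2: row=0, L[0]='J', prepend. Next row=LF[0]=2
  step 3: row=2, L[2]='6', prepend. Next row=LF[2]=1
  step 4: row=1, L[1]='r', prepend. Next row=LF[1]=8
  step 5: row=8, L[8]='e', prepend. Next row=LF[8]=4
  step 6: row=4, L[4]='m', prepend. Next row=LF[4]=6
  step 7: row=6, L[6]='m', prepend. Next row=LF[6]=7
  step 8: row=7, L[7]='a', prepend. Next row=LF[7]=3
  step 9: row=3, L[3]='h', prepend. Next row=LF[3]=5
Reversed output: hammer6J$

Answer: hammer6J$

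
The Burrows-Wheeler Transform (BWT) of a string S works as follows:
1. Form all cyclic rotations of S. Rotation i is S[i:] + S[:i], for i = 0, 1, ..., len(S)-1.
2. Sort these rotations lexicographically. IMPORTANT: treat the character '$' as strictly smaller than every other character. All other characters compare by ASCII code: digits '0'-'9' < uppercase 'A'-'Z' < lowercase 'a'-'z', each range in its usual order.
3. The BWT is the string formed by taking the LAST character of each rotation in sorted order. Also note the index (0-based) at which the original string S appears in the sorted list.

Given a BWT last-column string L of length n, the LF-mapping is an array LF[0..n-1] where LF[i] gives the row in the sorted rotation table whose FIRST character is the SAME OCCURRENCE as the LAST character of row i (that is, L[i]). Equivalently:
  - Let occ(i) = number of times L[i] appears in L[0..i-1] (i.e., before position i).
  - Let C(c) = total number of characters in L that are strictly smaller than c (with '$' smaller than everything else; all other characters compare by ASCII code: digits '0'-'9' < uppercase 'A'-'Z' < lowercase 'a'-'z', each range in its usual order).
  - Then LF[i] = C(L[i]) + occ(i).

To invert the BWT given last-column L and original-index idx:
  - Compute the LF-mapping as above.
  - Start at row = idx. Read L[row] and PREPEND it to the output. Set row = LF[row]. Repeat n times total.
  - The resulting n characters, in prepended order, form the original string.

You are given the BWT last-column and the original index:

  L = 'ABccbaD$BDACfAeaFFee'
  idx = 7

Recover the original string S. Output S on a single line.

LF mapping: 1 4 14 15 13 11 7 0 5 8 2 6 19 3 16 12 9 10 17 18
Walk LF starting at row 7, prepending L[row]:
  step 1: row=7, L[7]='$', prepend. Next row=LF[7]=0
  step 2: row=0, L[0]='A', prepend. Next row=LF[0]=1
  step 3: row=1, L[1]='B', prepend. Next row=LF[1]=4
  step 4: row=4, L[4]='b', prepend. Next row=LF[4]=13
  step 5: row=13, L[13]='A', prepend. Next row=LF[13]=3
  step 6: row=3, L[3]='c', prepend. Next row=LF[3]=15
  step 7: row=15, L[15]='a', prepend. Next row=LF[15]=12
  step 8: row=12, L[12]='f', prepend. Next row=LF[12]=19
  step 9: row=19, L[19]='e', prepend. Next row=LF[19]=18
  step 10: row=18, L[18]='e', prepend. Next row=LF[18]=17
  step 11: row=17, L[17]='F', prepend. Next row=LF[17]=10
  step 12: row=10, L[10]='A', prepend. Next row=LF[10]=2
  step 13: row=2, L[2]='c', prepend. Next row=LF[2]=14
  step 14: row=14, L[14]='e', prepend. Next row=LF[14]=16
  step 15: row=16, L[16]='F', prepend. Next row=LF[16]=9
  step 16: row=9, L[9]='D', prepend. Next row=LF[9]=8
  step 17: row=8, L[8]='B', prepend. Next row=LF[8]=5
  step 18: row=5, L[5]='a', prepend. Next row=LF[5]=11
  step 19: row=11, L[11]='C', prepend. Next row=LF[11]=6
  step 20: row=6, L[6]='D', prepend. Next row=LF[6]=7
Reversed output: DCaBDFecAFeefacAbBA$

Answer: DCaBDFecAFeefacAbBA$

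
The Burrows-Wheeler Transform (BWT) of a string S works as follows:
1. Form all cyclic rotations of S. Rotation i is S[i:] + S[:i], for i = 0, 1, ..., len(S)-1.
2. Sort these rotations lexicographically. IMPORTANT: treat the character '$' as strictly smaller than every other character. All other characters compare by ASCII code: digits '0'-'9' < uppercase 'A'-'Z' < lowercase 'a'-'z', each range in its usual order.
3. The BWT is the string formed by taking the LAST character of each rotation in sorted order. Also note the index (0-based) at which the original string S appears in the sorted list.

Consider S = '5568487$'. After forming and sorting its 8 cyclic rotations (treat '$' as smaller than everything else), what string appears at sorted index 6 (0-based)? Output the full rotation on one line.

All 8 rotations (rotation i = S[i:]+S[:i]):
  rot[0] = 5568487$
  rot[1] = 568487$5
  rot[2] = 68487$55
  rot[3] = 8487$556
  rot[4] = 487$5568
  rot[5] = 87$55684
  rot[6] = 7$556848
  rot[7] = $5568487
Sorted (with $ < everything):
  sorted[0] = $5568487
  sorted[1] = 487$5568
  sorted[2] = 5568487$
  sorted[3] = 568487$5
  sorted[4] = 68487$55
  sorted[5] = 7$556848
  sorted[6] = 8487$556
  sorted[7] = 87$55684
sorted[6] = 8487$556

Answer: 8487$556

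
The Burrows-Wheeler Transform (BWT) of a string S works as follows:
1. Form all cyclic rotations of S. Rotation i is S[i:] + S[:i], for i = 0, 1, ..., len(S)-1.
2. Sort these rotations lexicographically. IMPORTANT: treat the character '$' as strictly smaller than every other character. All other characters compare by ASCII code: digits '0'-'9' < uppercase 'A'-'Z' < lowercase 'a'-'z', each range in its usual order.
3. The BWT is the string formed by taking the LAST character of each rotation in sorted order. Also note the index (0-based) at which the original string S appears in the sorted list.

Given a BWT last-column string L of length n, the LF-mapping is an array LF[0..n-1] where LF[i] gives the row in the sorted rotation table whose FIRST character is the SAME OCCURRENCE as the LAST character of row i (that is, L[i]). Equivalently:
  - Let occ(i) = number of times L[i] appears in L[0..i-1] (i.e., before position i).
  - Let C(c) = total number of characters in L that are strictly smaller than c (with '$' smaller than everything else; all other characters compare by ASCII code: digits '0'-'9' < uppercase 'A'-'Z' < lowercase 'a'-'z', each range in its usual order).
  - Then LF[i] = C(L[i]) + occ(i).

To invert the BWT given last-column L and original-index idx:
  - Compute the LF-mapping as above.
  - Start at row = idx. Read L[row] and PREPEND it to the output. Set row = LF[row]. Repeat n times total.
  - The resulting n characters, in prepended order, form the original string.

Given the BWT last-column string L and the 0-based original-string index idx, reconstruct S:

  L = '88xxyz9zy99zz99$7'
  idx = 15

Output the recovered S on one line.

Answer: zy99x87zy9z9z9x8$

Derivation:
LF mapping: 2 3 9 10 11 13 4 14 12 5 6 15 16 7 8 0 1
Walk LF starting at row 15, prepending L[row]:
  step 1: row=15, L[15]='$', prepend. Next row=LF[15]=0
  step 2: row=0, L[0]='8', prepend. Next row=LF[0]=2
  step 3: row=2, L[2]='x', prepend. Next row=LF[2]=9
  step 4: row=9, L[9]='9', prepend. Next row=LF[9]=5
  step 5: row=5, L[5]='z', prepend. Next row=LF[5]=13
  step 6: row=13, L[13]='9', prepend. Next row=LF[13]=7
  step 7: row=7, L[7]='z', prepend. Next row=LF[7]=14
  step 8: row=14, L[14]='9', prepend. Next row=LF[14]=8
  step 9: row=8, L[8]='y', prepend. Next row=LF[8]=12
  step 10: row=12, L[12]='z', prepend. Next row=LF[12]=16
  step 11: row=16, L[16]='7', prepend. Next row=LF[16]=1
  step 12: row=1, L[1]='8', prepend. Next row=LF[1]=3
  step 13: row=3, L[3]='x', prepend. Next row=LF[3]=10
  step 14: row=10, L[10]='9', prepend. Next row=LF[10]=6
  step 15: row=6, L[6]='9', prepend. Next row=LF[6]=4
  step 16: row=4, L[4]='y', prepend. Next row=LF[4]=11
  step 17: row=11, L[11]='z', prepend. Next row=LF[11]=15
Reversed output: zy99x87zy9z9z9x8$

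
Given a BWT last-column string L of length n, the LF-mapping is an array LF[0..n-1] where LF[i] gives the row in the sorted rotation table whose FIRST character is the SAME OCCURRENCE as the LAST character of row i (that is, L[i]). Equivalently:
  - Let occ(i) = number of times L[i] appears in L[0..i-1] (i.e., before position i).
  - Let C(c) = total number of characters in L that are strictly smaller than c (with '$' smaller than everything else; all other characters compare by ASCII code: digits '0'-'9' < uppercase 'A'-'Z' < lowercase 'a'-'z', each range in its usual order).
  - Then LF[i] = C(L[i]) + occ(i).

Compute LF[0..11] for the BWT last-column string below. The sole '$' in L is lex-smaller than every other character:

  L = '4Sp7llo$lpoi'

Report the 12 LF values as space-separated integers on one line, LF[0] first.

Answer: 1 3 10 2 5 6 8 0 7 11 9 4

Derivation:
Char counts: '$':1, '4':1, '7':1, 'S':1, 'i':1, 'l':3, 'o':2, 'p':2
C (first-col start): C('$')=0, C('4')=1, C('7')=2, C('S')=3, C('i')=4, C('l')=5, C('o')=8, C('p')=10
L[0]='4': occ=0, LF[0]=C('4')+0=1+0=1
L[1]='S': occ=0, LF[1]=C('S')+0=3+0=3
L[2]='p': occ=0, LF[2]=C('p')+0=10+0=10
L[3]='7': occ=0, LF[3]=C('7')+0=2+0=2
L[4]='l': occ=0, LF[4]=C('l')+0=5+0=5
L[5]='l': occ=1, LF[5]=C('l')+1=5+1=6
L[6]='o': occ=0, LF[6]=C('o')+0=8+0=8
L[7]='$': occ=0, LF[7]=C('$')+0=0+0=0
L[8]='l': occ=2, LF[8]=C('l')+2=5+2=7
L[9]='p': occ=1, LF[9]=C('p')+1=10+1=11
L[10]='o': occ=1, LF[10]=C('o')+1=8+1=9
L[11]='i': occ=0, LF[11]=C('i')+0=4+0=4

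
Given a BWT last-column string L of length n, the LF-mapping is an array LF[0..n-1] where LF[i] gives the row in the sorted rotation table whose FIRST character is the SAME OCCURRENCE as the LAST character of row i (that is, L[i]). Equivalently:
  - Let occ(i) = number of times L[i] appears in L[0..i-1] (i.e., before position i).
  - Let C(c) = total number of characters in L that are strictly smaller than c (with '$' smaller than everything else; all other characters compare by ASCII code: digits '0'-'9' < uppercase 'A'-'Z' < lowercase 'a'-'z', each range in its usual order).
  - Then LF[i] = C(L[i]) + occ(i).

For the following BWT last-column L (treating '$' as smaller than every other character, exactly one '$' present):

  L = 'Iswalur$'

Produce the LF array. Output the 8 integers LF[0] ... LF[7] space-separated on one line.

Char counts: '$':1, 'I':1, 'a':1, 'l':1, 'r':1, 's':1, 'u':1, 'w':1
C (first-col start): C('$')=0, C('I')=1, C('a')=2, C('l')=3, C('r')=4, C('s')=5, C('u')=6, C('w')=7
L[0]='I': occ=0, LF[0]=C('I')+0=1+0=1
L[1]='s': occ=0, LF[1]=C('s')+0=5+0=5
L[2]='w': occ=0, LF[2]=C('w')+0=7+0=7
L[3]='a': occ=0, LF[3]=C('a')+0=2+0=2
L[4]='l': occ=0, LF[4]=C('l')+0=3+0=3
L[5]='u': occ=0, LF[5]=C('u')+0=6+0=6
L[6]='r': occ=0, LF[6]=C('r')+0=4+0=4
L[7]='$': occ=0, LF[7]=C('$')+0=0+0=0

Answer: 1 5 7 2 3 6 4 0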